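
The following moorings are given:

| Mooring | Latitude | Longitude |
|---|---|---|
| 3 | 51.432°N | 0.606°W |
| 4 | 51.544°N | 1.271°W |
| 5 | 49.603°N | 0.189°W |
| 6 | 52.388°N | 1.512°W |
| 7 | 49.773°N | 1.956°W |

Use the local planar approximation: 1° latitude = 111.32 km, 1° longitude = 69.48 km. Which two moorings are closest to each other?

Pairwise distances:
3–4: 47.857 km
3–5: 205.655 km
3–6: 123.645 km
3–7: 207.135 km
4–5: 228.777 km
4–6: 95.435 km
4–7: 202.811 km
5–6: 323.367 km
5–7: 124.221 km
6–7: 292.732 km
Closest pair: 3–4 at 47.857 km.

3 and 4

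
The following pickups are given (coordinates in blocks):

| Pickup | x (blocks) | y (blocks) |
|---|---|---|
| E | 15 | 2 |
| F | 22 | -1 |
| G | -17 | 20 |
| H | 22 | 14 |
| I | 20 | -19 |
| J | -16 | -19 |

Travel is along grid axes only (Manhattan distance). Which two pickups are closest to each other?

E and F

Pairwise distances:
E–F: 10 blocks
F–H: 15 blocks
E–H: 19 blocks
F–I: 20 blocks
E–I: 26 blocks
H–I: 35 blocks
I–J: 36 blocks
G–J: 40 blocks
G–H: 45 blocks
E–G: 50 blocks
E–J: 52 blocks
F–J: 56 blocks
F–G: 60 blocks
H–J: 71 blocks
G–I: 76 blocks
Closest pair: E–F at 10 blocks.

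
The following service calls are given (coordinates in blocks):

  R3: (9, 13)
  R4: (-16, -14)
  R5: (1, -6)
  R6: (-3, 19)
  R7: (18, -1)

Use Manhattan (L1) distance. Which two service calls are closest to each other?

R3 and R6

Pairwise distances:
R3–R6: 18 blocks
R5–R7: 22 blocks
R3–R7: 23 blocks
R4–R5: 25 blocks
R3–R5: 27 blocks
R5–R6: 29 blocks
R6–R7: 41 blocks
R4–R6: 46 blocks
R4–R7: 47 blocks
R3–R4: 52 blocks
Closest pair: R3–R6 at 18 blocks.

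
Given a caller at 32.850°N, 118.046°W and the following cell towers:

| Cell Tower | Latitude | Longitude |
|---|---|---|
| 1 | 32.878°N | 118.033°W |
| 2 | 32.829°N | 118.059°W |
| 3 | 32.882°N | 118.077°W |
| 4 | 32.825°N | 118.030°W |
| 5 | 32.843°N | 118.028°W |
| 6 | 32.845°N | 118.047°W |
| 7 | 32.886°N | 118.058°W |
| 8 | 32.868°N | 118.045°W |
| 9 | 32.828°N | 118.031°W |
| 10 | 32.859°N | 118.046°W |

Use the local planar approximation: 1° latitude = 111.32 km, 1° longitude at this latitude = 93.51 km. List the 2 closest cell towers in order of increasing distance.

6, 10

Distances from 32.850°N, 118.046°W:
1: √((0.028·111.32)² + (0.013·93.51)²) = √(9.71544 + 1.47776) = 3.346 km
2: √((-0.021·111.32)² + (-0.013·93.51)²) = √(5.46493 + 1.47776) = 2.635 km
3: √((0.032·111.32)² + (-0.031·93.51)²) = √(12.68955 + 8.40310) = 4.593 km
4: √((-0.025·111.32)² + (0.016·93.51)²) = √(7.74509 + 2.23849) = 3.160 km
5: √((-0.007·111.32)² + (0.018·93.51)²) = √(0.60721 + 2.83309) = 1.855 km
6: √((-0.005·111.32)² + (-0.001·93.51)²) = √(0.30980 + 0.00874) = 0.564 km
7: √((0.036·111.32)² + (-0.012·93.51)²) = √(16.06022 + 1.25915) = 4.162 km
8: √((0.018·111.32)² + (0.001·93.51)²) = √(4.01505 + 0.00874) = 2.006 km
9: √((-0.022·111.32)² + (0.015·93.51)²) = √(5.99780 + 1.96743) = 2.822 km
10: √((0.009·111.32)² + (0.000·93.51)²) = √(1.00376 + 0.00000) = 1.002 km
Sorted: 6 (0.564 km) < 10 (1.002 km) < 5 (1.855 km) < 8 (2.006 km) < …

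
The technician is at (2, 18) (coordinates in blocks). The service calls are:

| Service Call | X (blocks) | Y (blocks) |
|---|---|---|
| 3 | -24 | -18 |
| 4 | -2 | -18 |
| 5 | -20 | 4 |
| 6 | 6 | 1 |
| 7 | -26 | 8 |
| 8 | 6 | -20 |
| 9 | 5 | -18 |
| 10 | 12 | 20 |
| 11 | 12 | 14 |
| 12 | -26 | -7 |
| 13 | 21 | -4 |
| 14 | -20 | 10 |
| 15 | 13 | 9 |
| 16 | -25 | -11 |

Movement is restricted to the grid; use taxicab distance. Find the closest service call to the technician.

Distances from (2, 18):
3: |-26| + |-36| = 26 + 36 = 62 blocks
4: |-4| + |-36| = 4 + 36 = 40 blocks
5: |-22| + |-14| = 22 + 14 = 36 blocks
6: |4| + |-17| = 4 + 17 = 21 blocks
7: |-28| + |-10| = 28 + 10 = 38 blocks
8: |4| + |-38| = 4 + 38 = 42 blocks
9: |3| + |-36| = 3 + 36 = 39 blocks
10: |10| + |2| = 10 + 2 = 12 blocks
11: |10| + |-4| = 10 + 4 = 14 blocks
12: |-28| + |-25| = 28 + 25 = 53 blocks
13: |19| + |-22| = 19 + 22 = 41 blocks
14: |-22| + |-8| = 22 + 8 = 30 blocks
15: |11| + |-9| = 11 + 9 = 20 blocks
16: |-27| + |-29| = 27 + 29 = 56 blocks
Minimum: 10 at 12 blocks.

10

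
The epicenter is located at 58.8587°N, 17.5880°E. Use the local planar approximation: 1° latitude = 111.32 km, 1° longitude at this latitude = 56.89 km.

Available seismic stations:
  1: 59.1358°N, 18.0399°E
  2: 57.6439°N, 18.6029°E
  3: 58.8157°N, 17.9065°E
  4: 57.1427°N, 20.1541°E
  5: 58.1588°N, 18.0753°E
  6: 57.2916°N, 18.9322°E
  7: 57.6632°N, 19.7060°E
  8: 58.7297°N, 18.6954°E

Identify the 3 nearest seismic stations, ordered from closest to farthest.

Distances from 58.8587°N, 17.5880°E:
1: √((0.2771·111.32)² + (0.4519·56.89)²) = √(951.523343 + 660.931651) = 40.1554 km
2: √((-1.2148·111.32)² + (1.0149·56.89)²) = √(18287.568329 + 3333.637498) = 147.0415 km
3: √((-0.0430·111.32)² + (0.3185·56.89)²) = √(22.913071 + 328.315012) = 18.7411 km
4: √((-1.7160·111.32)² + (2.5661·56.89)²) = √(36490.596471 + 21311.745480) = 240.4212 km
5: √((-0.6999·111.32)² + (0.4873·56.89)²) = √(6070.415000 + 768.536840) = 82.6980 km
6: √((-1.5671·111.32)² + (1.3442·56.89)²) = √(30432.653171 + 5847.896124) = 190.4745 km
7: √((-1.1955·111.32)² + (2.1180·56.89)²) = √(17711.100859 + 14518.567869) = 179.5262 km
8: √((-0.1290·111.32)² + (1.1074·56.89)²) = √(206.217642 + 3968.998236) = 64.6159 km
Sorted: 3 (18.7411 km) < 1 (40.1554 km) < 8 (64.6159 km) < 5 (82.6980 km) < 2 (147.0415 km) < …

3, 1, 8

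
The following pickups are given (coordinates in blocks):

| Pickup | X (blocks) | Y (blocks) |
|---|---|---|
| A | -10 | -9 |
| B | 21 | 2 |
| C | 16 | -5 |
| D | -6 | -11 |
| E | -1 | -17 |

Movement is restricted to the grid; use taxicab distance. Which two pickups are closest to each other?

Pairwise distances:
A–D: 6 blocks
D–E: 11 blocks
B–C: 12 blocks
A–E: 17 blocks
C–D: 28 blocks
C–E: 29 blocks
A–C: 30 blocks
B–D: 40 blocks
B–E: 41 blocks
A–B: 42 blocks
Closest pair: A–D at 6 blocks.

A and D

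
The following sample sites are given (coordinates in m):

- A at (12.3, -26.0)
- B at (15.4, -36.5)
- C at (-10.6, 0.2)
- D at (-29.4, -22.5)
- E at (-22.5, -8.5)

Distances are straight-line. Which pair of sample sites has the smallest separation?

A and B

Pairwise distances:
A–B: 10.9 m
A–C: 34.8 m
A–D: 41.8 m
A–E: 39.0 m
B–C: 45.0 m
B–D: 46.9 m
B–E: 47.1 m
C–D: 29.5 m
C–E: 14.7 m
D–E: 15.6 m
Closest pair: A–B at 10.9 m.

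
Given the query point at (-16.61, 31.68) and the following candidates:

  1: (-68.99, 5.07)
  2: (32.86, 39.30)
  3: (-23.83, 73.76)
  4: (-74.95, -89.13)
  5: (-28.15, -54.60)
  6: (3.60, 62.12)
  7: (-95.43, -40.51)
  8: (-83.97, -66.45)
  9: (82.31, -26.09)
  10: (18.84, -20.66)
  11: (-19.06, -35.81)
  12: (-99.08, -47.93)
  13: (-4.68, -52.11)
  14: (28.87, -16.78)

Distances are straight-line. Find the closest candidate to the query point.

Distances from (-16.61, 31.68):
1: √((-52.38)² + (-26.61)²) = √(2743.6644 + 708.0921) = 58.75
2: √((49.47)² + (7.62)²) = √(2447.2809 + 58.0644) = 50.05
3: √((-7.22)² + (42.08)²) = √(52.1284 + 1770.7264) = 42.69
4: √((-58.34)² + (-120.81)²) = √(3403.5556 + 14595.0561) = 134.16
5: √((-11.54)² + (-86.28)²) = √(133.1716 + 7444.2384) = 87.05
6: √((20.21)² + (30.44)²) = √(408.4441 + 926.5936) = 36.54
7: √((-78.82)² + (-72.19)²) = √(6212.5924 + 5211.3961) = 106.88
8: √((-67.36)² + (-98.13)²) = √(4537.3696 + 9629.4969) = 119.02
9: √((98.92)² + (-57.77)²) = √(9785.1664 + 3337.3729) = 114.55
10: √((35.45)² + (-52.34)²) = √(1256.7025 + 2739.4756) = 63.22
11: √((-2.45)² + (-67.49)²) = √(6.0025 + 4554.9001) = 67.53
12: √((-82.47)² + (-79.61)²) = √(6801.3009 + 6337.7521) = 114.63
13: √((11.93)² + (-83.79)²) = √(142.3249 + 7020.7641) = 84.64
14: √((45.48)² + (-48.46)²) = √(2068.4304 + 2348.3716) = 66.46
Minimum: 6 at 36.54.

6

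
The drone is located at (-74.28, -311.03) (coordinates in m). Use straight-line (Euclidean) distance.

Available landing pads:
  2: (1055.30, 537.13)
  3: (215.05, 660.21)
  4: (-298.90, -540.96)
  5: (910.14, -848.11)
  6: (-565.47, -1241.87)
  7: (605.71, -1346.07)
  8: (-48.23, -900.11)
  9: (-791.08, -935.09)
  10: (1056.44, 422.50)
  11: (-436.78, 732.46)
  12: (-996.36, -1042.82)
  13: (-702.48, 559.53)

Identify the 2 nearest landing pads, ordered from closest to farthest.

4, 8

Distances from (-74.28, -311.03):
2: √((1129.58)² + (848.16)²) = √(1275950.9764 + 719375.3856) = 1412.56 m
3: √((289.33)² + (971.24)²) = √(83711.8489 + 943307.1376) = 1013.42 m
4: √((-224.62)² + (-229.93)²) = √(50454.1444 + 52867.8049) = 321.44 m
5: √((984.42)² + (-537.08)²) = √(969082.7364 + 288454.9264) = 1121.40 m
6: √((-491.19)² + (-930.84)²) = √(241267.6161 + 866463.1056) = 1052.49 m
7: √((679.99)² + (-1035.04)²) = √(462386.4001 + 1071307.8016) = 1238.42 m
8: √((26.05)² + (-589.08)²) = √(678.6025 + 347015.2464) = 589.66 m
9: √((-716.80)² + (-624.06)²) = √(513802.2400 + 389450.8836) = 950.40 m
10: √((1130.72)² + (733.53)²) = √(1278527.7184 + 538066.2609) = 1347.81 m
11: √((-362.50)² + (1043.49)²) = √(131406.2500 + 1088871.3801) = 1104.66 m
12: √((-922.08)² + (-731.79)²) = √(850231.5264 + 535516.6041) = 1177.18 m
13: √((-628.20)² + (870.56)²) = √(394635.2400 + 757874.7136) = 1073.55 m
Sorted: 4 (321.44 m) < 8 (589.66 m) < 9 (950.40 m) < 3 (1013.42 m) < …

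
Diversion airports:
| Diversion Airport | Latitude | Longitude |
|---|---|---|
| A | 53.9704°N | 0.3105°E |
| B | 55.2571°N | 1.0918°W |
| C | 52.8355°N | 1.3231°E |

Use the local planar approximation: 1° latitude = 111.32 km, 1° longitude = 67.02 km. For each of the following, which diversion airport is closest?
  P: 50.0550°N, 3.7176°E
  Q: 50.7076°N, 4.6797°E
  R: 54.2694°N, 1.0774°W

P→C; Q→C; R→A

P at 50.0550°N, 3.7176°E:
  A: 492.0537 km
  B: 662.7581 km
  C: 348.6539 km
  → nearest: C (348.6539 km)
Q at 50.7076°N, 4.6797°E:
  A: 466.5521 km
  B: 637.2682 km
  C: 326.6769 km
  → nearest: C (326.6769 km)
R at 54.2694°N, 1.0774°W:
  A: 98.7929 km
  B: 109.9550 km
  C: 226.6318 km
  → nearest: A (98.7929 km)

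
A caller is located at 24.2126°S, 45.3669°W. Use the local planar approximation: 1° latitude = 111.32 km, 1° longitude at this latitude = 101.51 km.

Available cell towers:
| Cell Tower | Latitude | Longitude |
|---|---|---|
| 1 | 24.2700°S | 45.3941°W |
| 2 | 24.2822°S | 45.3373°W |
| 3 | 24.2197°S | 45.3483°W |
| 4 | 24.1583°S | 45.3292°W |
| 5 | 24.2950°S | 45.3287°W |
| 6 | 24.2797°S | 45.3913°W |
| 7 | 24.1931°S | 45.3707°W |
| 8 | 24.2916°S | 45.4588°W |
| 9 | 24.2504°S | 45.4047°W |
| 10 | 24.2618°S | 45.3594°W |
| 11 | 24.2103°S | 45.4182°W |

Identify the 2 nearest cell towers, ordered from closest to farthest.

Distances from 24.2126°S, 45.3669°W:
1: √((-0.0574·111.32)² + (-0.0272·101.51)²) = √(40.829135 + 7.623519) = 6.9608 km
2: √((-0.0696·111.32)² + (0.0296·101.51)²) = √(60.029521 + 9.028198) = 8.3101 km
3: √((-0.0071·111.32)² + (0.0186·101.51)²) = √(0.624688 + 3.564869) = 2.0468 km
4: √((0.0543·111.32)² + (0.0377·101.51)²) = √(36.538108 + 14.645370) = 7.1543 km
5: √((-0.0824·111.32)² + (0.0382·101.51)²) = √(84.139673 + 15.036418) = 9.9587 km
6: √((-0.0671·111.32)² + (-0.0244·101.51)²) = √(55.794506 + 6.134756) = 7.8695 km
7: √((0.0195·111.32)² + (-0.0038·101.51)²) = √(4.712112 + 0.148794) = 2.2047 km
8: √((-0.0790·111.32)² + (-0.0919·101.51)²) = √(77.339361 + 87.025931) = 12.8205 km
9: √((-0.0378·111.32)² + (-0.0378·101.51)²) = √(17.706389 + 14.723168) = 5.6947 km
10: √((-0.0492·111.32)² + (0.0075·101.51)²) = √(29.996916 + 0.579616) = 5.5296 km
11: √((0.0023·111.32)² + (-0.0513·101.51)²) = √(0.065554 + 27.117671) = 5.2138 km
Sorted: 3 (2.0468 km) < 7 (2.2047 km) < 11 (5.2138 km) < 10 (5.5296 km) < …

3, 7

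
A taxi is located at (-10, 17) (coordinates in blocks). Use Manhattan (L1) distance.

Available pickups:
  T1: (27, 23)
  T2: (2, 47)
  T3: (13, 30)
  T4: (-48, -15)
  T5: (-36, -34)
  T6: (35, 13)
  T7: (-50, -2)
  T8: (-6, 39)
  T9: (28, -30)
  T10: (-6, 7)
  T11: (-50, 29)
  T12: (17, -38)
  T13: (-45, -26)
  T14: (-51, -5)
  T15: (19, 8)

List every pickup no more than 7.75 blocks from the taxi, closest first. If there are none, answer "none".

Distances from (-10, 17):
T1: |37| + |6| = 37 + 6 = 43 blocks
T2: |12| + |30| = 12 + 30 = 42 blocks
T3: |23| + |13| = 23 + 13 = 36 blocks
T4: |-38| + |-32| = 38 + 32 = 70 blocks
T5: |-26| + |-51| = 26 + 51 = 77 blocks
T6: |45| + |-4| = 45 + 4 = 49 blocks
T7: |-40| + |-19| = 40 + 19 = 59 blocks
T8: |4| + |22| = 4 + 22 = 26 blocks
T9: |38| + |-47| = 38 + 47 = 85 blocks
T10: |4| + |-10| = 4 + 10 = 14 blocks
T11: |-40| + |12| = 40 + 12 = 52 blocks
T12: |27| + |-55| = 27 + 55 = 82 blocks
T13: |-35| + |-43| = 35 + 43 = 78 blocks
T14: |-41| + |-22| = 41 + 22 = 63 blocks
T15: |29| + |-9| = 29 + 9 = 38 blocks
Threshold 7.75 blocks: none within range.

none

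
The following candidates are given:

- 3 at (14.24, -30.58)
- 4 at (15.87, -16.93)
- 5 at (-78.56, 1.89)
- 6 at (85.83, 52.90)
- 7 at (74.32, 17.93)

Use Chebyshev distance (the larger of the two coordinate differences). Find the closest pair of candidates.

3 and 4

Pairwise distances:
3–4: 13.65
3–5: 92.80
3–6: 83.48
3–7: 60.08
4–5: 94.43
4–6: 69.96
4–7: 58.45
5–6: 164.39
5–7: 152.88
6–7: 34.97
Closest pair: 3–4 at 13.65.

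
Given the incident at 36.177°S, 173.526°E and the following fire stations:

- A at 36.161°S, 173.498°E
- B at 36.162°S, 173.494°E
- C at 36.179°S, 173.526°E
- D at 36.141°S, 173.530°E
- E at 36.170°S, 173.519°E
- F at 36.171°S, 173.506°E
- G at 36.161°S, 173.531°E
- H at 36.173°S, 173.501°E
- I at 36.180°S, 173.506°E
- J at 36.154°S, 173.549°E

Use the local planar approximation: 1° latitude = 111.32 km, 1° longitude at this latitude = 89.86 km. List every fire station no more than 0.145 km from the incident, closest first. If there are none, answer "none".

none

Distances from 36.177°S, 173.526°E:
A: √((0.016·111.32)² + (-0.028·89.86)²) = √(3.17239 + 6.33066) = 3.083 km
B: √((0.015·111.32)² + (-0.032·89.86)²) = √(2.78823 + 8.26862) = 3.325 km
C: √((-0.002·111.32)² + (0.000·89.86)²) = √(0.04957 + 0.00000) = 0.223 km
D: √((0.036·111.32)² + (0.004·89.86)²) = √(16.06022 + 0.12920) = 4.024 km
E: √((0.007·111.32)² + (-0.007·89.86)²) = √(0.60721 + 0.39567) = 1.001 km
F: √((0.006·111.32)² + (-0.020·89.86)²) = √(0.44612 + 3.22993) = 1.917 km
G: √((0.016·111.32)² + (0.005·89.86)²) = √(3.17239 + 0.20187) = 1.837 km
H: √((0.004·111.32)² + (-0.025·89.86)²) = √(0.19827 + 5.04676) = 2.290 km
I: √((-0.003·111.32)² + (-0.020·89.86)²) = √(0.11153 + 3.22993) = 1.828 km
J: √((0.023·111.32)² + (0.023·89.86)²) = √(6.55544 + 4.27158) = 3.290 km
Threshold 0.145 km: none within range.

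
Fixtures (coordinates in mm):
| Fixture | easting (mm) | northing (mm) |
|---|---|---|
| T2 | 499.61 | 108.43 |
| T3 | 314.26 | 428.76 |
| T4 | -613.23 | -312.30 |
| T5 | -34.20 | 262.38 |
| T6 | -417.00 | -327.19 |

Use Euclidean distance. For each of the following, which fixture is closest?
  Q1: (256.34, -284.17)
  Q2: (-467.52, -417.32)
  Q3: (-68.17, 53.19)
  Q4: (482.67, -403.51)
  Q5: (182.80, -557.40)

Q1→T2; Q2→T6; Q3→T5; Q4→T2; Q5→T6

Q1 at (256.34, -284.17):
  T2: 461.86 mm
  T3: 715.28 mm
  T4: 870.02 mm
  T5: 618.98 mm
  T6: 674.71 mm
  → nearest: T2 (461.86 mm)
Q2 at (-467.52, -417.32):
  T2: 1100.80 mm
  T3: 1151.97 mm
  T4: 179.61 mm
  T5: 806.08 mm
  T6: 103.32 mm
  → nearest: T6 (103.32 mm)
Q3 at (-68.17, 53.19):
  T2: 570.46 mm
  T3: 536.01 mm
  T4: 656.26 mm
  T5: 211.93 mm
  T6: 516.11 mm
  → nearest: T5 (211.93 mm)
Q4 at (482.67, -403.51):
  T2: 512.22 mm
  T3: 849.14 mm
  T4: 1099.69 mm
  T5: 842.95 mm
  T6: 902.90 mm
  → nearest: T2 (512.22 mm)
Q5 at (182.80, -557.40):
  T2: 737.36 mm
  T3: 994.88 mm
  T4: 832.91 mm
  T5: 848.01 mm
  T6: 642.46 mm
  → nearest: T6 (642.46 mm)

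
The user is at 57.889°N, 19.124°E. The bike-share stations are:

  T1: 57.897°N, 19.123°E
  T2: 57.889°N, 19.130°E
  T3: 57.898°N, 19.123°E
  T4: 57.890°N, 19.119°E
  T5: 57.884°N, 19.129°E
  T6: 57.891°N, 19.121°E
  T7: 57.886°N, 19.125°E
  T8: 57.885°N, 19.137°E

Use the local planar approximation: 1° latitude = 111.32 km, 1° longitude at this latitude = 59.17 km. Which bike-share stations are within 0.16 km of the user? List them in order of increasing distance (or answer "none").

Distances from 57.889°N, 19.124°E:
T1: 0.893 km
T2: 0.355 km
T3: 1.004 km
T4: 0.316 km
T5: 0.630 km
T6: 0.285 km
T7: 0.339 km
T8: 0.889 km
Threshold 0.16 km: none within range.

none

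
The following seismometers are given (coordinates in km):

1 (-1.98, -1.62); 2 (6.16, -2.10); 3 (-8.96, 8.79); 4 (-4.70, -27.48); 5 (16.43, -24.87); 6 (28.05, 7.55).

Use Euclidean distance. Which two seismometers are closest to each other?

Pairwise distances:
1–2: 8.15 km
1–3: 12.53 km
1–4: 26.00 km
1–5: 29.66 km
1–6: 31.40 km
2–3: 18.63 km
2–4: 27.61 km
2–5: 24.98 km
2–6: 23.92 km
3–4: 36.52 km
3–5: 42.16 km
3–6: 37.03 km
4–5: 21.29 km
4–6: 47.95 km
5–6: 34.44 km
Closest pair: 1–2 at 8.15 km.

1 and 2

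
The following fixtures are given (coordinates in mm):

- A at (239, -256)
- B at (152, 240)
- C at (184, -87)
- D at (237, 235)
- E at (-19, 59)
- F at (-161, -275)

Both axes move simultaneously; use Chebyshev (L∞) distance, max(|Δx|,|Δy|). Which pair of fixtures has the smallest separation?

Pairwise distances:
A–B: max(|-87|, |496|) = 496 mm
A–C: max(|-55|, |169|) = 169 mm
A–D: max(|-2|, |491|) = 491 mm
A–E: max(|-258|, |315|) = 315 mm
A–F: max(|-400|, |-19|) = 400 mm
B–C: max(|32|, |-327|) = 327 mm
B–D: max(|85|, |-5|) = 85 mm
B–E: max(|-171|, |-181|) = 181 mm
B–F: max(|-313|, |-515|) = 515 mm
C–D: max(|53|, |322|) = 322 mm
C–E: max(|-203|, |146|) = 203 mm
C–F: max(|-345|, |-188|) = 345 mm
D–E: max(|-256|, |-176|) = 256 mm
D–F: max(|-398|, |-510|) = 510 mm
E–F: max(|-142|, |-334|) = 334 mm
Closest pair: B–D at 85 mm.

B and D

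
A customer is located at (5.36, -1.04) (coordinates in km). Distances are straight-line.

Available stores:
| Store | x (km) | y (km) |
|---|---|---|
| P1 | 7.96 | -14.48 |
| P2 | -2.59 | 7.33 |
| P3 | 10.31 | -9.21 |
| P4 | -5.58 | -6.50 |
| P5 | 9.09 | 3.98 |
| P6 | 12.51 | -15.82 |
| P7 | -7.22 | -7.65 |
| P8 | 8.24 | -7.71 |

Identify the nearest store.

Distances from (5.36, -1.04):
P1: 13.69 km
P2: 11.54 km
P3: 9.55 km
P4: 12.23 km
P5: 6.25 km
P6: 16.42 km
P7: 14.21 km
P8: 7.27 km
Minimum: P5 at 6.25 km.

P5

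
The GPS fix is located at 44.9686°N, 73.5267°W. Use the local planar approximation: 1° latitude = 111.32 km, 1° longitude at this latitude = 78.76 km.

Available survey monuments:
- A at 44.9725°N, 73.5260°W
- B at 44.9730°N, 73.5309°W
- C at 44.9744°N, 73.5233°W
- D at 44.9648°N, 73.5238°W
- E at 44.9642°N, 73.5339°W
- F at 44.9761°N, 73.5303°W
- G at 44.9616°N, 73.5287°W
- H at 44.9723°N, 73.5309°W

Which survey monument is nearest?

Distances from 44.9686°N, 73.5267°W:
A: 0.4376 km
B: 0.5910 km
C: 0.6990 km
D: 0.4807 km
E: 0.7493 km
F: 0.8817 km
G: 0.7950 km
H: 0.5283 km
Minimum: A at 0.4376 km.

A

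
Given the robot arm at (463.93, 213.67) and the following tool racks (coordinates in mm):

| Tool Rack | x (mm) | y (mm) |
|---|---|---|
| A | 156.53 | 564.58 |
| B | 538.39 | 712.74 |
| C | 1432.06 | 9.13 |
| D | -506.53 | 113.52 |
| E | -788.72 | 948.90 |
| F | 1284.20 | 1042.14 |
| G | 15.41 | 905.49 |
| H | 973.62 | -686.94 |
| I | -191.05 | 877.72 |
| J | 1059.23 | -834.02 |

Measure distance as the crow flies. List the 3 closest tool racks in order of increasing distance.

Distances from (463.93, 213.67):
A: 466.51 mm
B: 504.59 mm
C: 989.50 mm
D: 975.61 mm
E: 1452.48 mm
F: 1165.85 mm
G: 824.49 mm
H: 1034.83 mm
I: 932.72 mm
J: 1205.00 mm
Sorted: A (466.51 mm) < B (504.59 mm) < G (824.49 mm) < I (932.72 mm) < D (975.61 mm) < …

A, B, G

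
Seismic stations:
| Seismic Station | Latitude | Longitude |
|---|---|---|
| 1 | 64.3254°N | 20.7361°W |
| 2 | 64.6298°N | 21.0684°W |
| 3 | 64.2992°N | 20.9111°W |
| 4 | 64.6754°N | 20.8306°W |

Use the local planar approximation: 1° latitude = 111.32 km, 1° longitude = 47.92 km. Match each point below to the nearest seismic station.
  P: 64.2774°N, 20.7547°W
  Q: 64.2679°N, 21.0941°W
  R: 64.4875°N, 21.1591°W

P at 64.2774°N, 20.7547°W:
  1: 5.4172 km
  2: 42.0108 km
  3: 7.8778 km
  4: 44.4544 km
  → nearest: 1 (5.4172 km)
Q at 64.2679°N, 21.0941°W:
  1: 18.3106 km
  2: 40.3055 km
  3: 9.4362 km
  4: 47.0875 km
  → nearest: 3 (9.4362 km)
R at 64.4875°N, 21.1591°W:
  1: 27.1385 km
  2: 16.4263 km
  3: 24.0961 km
  4: 26.1787 km
  → nearest: 2 (16.4263 km)

P→1; Q→3; R→2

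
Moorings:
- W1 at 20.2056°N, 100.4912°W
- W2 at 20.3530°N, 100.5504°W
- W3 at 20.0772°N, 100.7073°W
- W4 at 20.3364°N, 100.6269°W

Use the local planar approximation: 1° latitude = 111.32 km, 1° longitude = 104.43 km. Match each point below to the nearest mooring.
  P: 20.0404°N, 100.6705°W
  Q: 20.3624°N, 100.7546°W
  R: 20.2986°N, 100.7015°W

P at 20.0404°N, 100.6705°W:
  W1: √((0.1652·111.32)² + (0.1793·104.43)²) = √(338.194454 + 350.599373) = 26.2449 km
  W2: √((0.3126·111.32)² + (0.1201·104.43)²) = √(1210.944789 + 157.302843) = 36.9898 km
  W3: √((0.0368·111.32)² + (-0.0368·104.43)²) = √(16.781935 + 14.768833) = 5.6170 km
  W4: √((0.2960·111.32)² + (0.0436·104.43)²) = √(1085.749949 + 20.731157) = 33.2638 km
  → nearest: W3 (5.6170 km)
Q at 20.3624°N, 100.7546°W:
  W1: √((-0.1568·111.32)² + (0.2634·104.43)²) = √(304.676187 + 756.627457) = 32.5777 km
  W2: √((-0.0094·111.32)² + (0.2042·104.43)²) = √(1.094970 + 454.738821) = 21.3503 km
  W3: √((-0.2852·111.32)² + (0.0473·104.43)²) = √(1007.964966 + 24.399046) = 32.1304 km
  W4: √((-0.0260·111.32)² + (0.1277·104.43)²) = √(8.377088 + 177.841188) = 13.6462 km
  → nearest: W4 (13.6462 km)
R at 20.2986°N, 100.7015°W:
  W1: √((-0.0930·111.32)² + (0.2103·104.43)²) = √(107.179640 + 482.313148) = 24.2795 km
  W2: √((0.0544·111.32)² + (0.1511·104.43)²) = √(36.672811 + 248.988612) = 16.9015 km
  W3: √((-0.2214·111.32)² + (-0.0058·104.43)²) = √(607.437540 + 0.366865) = 24.6537 km
  W4: √((0.0378·111.32)² + (0.0746·104.43)²) = √(17.706389 + 60.691547) = 8.8543 km
  → nearest: W4 (8.8543 km)

P→W3; Q→W4; R→W4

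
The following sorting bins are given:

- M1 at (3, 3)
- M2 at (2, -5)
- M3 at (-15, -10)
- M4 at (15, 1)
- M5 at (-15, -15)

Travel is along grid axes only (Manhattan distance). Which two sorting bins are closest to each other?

Pairwise distances:
M1–M2: 9
M1–M3: 31
M1–M4: 14
M1–M5: 36
M2–M3: 22
M2–M4: 19
M2–M5: 27
M3–M4: 41
M3–M5: 5
M4–M5: 46
Closest pair: M3–M5 at 5.

M3 and M5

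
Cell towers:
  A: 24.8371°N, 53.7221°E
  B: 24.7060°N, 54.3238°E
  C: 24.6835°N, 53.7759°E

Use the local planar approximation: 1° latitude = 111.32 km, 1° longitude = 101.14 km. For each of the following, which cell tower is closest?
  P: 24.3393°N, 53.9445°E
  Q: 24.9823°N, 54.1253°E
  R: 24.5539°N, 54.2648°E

P→C; Q→B; R→B

P at 24.3393°N, 53.9445°E:
  A: 59.8063 km
  B: 56.0181 km
  C: 41.9395 km
  → nearest: C (41.9395 km)
Q at 24.9823°N, 54.1253°E:
  A: 43.8662 km
  B: 36.7300 km
  C: 48.5302 km
  → nearest: B (36.7300 km)
R at 24.5539°N, 54.2648°E:
  A: 63.2981 km
  B: 17.9525 km
  C: 51.5090 km
  → nearest: B (17.9525 km)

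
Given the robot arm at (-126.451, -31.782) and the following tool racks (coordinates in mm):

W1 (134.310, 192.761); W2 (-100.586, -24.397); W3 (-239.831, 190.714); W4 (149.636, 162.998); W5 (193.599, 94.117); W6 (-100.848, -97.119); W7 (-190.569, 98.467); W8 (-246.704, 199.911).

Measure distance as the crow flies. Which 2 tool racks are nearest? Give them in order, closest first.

Distances from (-126.451, -31.782):
W1: √((260.761)² + (224.543)²) = √(67996.29912 + 50419.55885) = 344.116 mm
W2: √((25.865)² + (7.385)²) = √(668.99822 + 54.53823) = 26.899 mm
W3: √((-113.380)² + (222.496)²) = √(12855.02440 + 49504.47002) = 249.719 mm
W4: √((276.087)² + (194.780)²) = √(76224.03157 + 37939.24840) = 337.881 mm
W5: √((320.050)² + (125.899)²) = √(102432.00250 + 15850.55820) = 343.922 mm
W6: √((25.603)² + (-65.337)²) = √(655.51361 + 4268.92357) = 70.174 mm
W7: √((-64.118)² + (130.249)²) = √(4111.11792 + 16964.80200) = 145.175 mm
W8: √((-120.253)² + (231.693)²) = √(14460.78401 + 53681.64625) = 261.041 mm
Sorted: W2 (26.899 mm) < W6 (70.174 mm) < W7 (145.175 mm) < W3 (249.719 mm) < …

W2, W6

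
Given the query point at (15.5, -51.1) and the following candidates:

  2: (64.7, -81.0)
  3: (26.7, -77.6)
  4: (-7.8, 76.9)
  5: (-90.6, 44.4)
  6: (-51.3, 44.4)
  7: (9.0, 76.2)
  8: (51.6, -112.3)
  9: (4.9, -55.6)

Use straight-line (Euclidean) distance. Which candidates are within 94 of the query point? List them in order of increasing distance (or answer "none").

Distances from (15.5, -51.1):
2: √((49.2)² + (-29.9)²) = √(2420.640 + 894.010) = 57.6
3: √((11.2)² + (-26.5)²) = √(125.440 + 702.250) = 28.8
4: √((-23.3)² + (128.0)²) = √(542.890 + 16384.000) = 130.1
5: √((-106.1)² + (95.5)²) = √(11257.210 + 9120.250) = 142.7
6: √((-66.8)² + (95.5)²) = √(4462.240 + 9120.250) = 116.5
7: √((-6.5)² + (127.3)²) = √(42.250 + 16205.290) = 127.5
8: √((36.1)² + (-61.2)²) = √(1303.210 + 3745.440) = 71.1
9: √((-10.6)² + (-4.5)²) = √(112.360 + 20.250) = 11.5
Threshold 94: 9 (11.5), 3 (28.8), 2 (57.6), 8 (71.1) are within range.

9, 3, 2, 8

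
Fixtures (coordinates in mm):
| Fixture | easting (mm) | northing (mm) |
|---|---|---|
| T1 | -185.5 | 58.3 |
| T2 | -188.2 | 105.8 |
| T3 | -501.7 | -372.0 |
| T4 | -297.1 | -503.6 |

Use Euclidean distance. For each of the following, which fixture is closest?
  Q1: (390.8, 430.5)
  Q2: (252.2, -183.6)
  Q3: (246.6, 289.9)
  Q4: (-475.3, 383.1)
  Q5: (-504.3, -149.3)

Q1 at (390.8, 430.5):
  T1: √((-576.3)² + (-372.2)²) = √(332121.690 + 138532.840) = 686.0 mm
  T2: √((-579.0)² + (-324.7)²) = √(335241.000 + 105430.090) = 663.8 mm
  T3: √((-892.5)² + (-802.5)²) = √(796556.250 + 644006.250) = 1200.2 mm
  T4: √((-687.9)² + (-934.1)²) = √(473206.410 + 872542.810) = 1160.1 mm
  → nearest: T2 (663.8 mm)
Q2 at (252.2, -183.6):
  T1: √((-437.7)² + (241.9)²) = √(191581.290 + 58515.610) = 500.1 mm
  T2: √((-440.4)² + (289.4)²) = √(193952.160 + 83752.360) = 527.0 mm
  T3: √((-753.9)² + (-188.4)²) = √(568365.210 + 35494.560) = 777.1 mm
  T4: √((-549.3)² + (-320.0)²) = √(301730.490 + 102400.000) = 635.7 mm
  → nearest: T1 (500.1 mm)
Q3 at (246.6, 289.9):
  T1: √((-432.1)² + (-231.6)²) = √(186710.410 + 53638.560) = 490.3 mm
  T2: √((-434.8)² + (-184.1)²) = √(189051.040 + 33892.810) = 472.2 mm
  T3: √((-748.3)² + (-661.9)²) = √(559952.890 + 438111.610) = 999.0 mm
  T4: √((-543.7)² + (-793.5)²) = √(295609.690 + 629642.250) = 961.9 mm
  → nearest: T2 (472.2 mm)
Q4 at (-475.3, 383.1):
  T1: √((289.8)² + (-324.8)²) = √(83984.040 + 105495.040) = 435.3 mm
  T2: √((287.1)² + (-277.3)²) = √(82426.410 + 76895.290) = 399.2 mm
  T3: √((-26.4)² + (-755.1)²) = √(696.960 + 570176.010) = 755.6 mm
  T4: √((178.2)² + (-886.7)²) = √(31755.240 + 786236.890) = 904.4 mm
  → nearest: T2 (399.2 mm)
Q5 at (-504.3, -149.3):
  T1: √((318.8)² + (207.6)²) = √(101633.440 + 43097.760) = 380.4 mm
  T2: √((316.1)² + (255.1)²) = √(99919.210 + 65076.010) = 406.2 mm
  T3: √((2.6)² + (-222.7)²) = √(6.760 + 49595.290) = 222.7 mm
  T4: √((207.2)² + (-354.3)²) = √(42931.840 + 125528.490) = 410.4 mm
  → nearest: T3 (222.7 mm)

Q1→T2; Q2→T1; Q3→T2; Q4→T2; Q5→T3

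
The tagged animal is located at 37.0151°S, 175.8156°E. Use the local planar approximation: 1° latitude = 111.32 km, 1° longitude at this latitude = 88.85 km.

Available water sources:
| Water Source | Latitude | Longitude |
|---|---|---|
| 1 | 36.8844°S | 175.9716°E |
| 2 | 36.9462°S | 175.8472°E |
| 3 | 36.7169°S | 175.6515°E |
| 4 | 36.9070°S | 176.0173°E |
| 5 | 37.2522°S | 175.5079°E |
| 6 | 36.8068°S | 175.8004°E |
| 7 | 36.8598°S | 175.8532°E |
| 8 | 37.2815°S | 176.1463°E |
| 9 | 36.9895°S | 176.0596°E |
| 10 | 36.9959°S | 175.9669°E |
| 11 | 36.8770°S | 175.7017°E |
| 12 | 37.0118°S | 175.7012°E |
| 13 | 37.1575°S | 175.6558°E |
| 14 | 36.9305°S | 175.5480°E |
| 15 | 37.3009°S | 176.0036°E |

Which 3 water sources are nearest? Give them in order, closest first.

Distances from 37.0151°S, 175.8156°E:
1: √((0.1307·111.32)² + (0.1560·88.85)²) = √(211.688649 + 192.116232) = 20.0949 km
2: √((0.0689·111.32)² + (0.0316·88.85)²) = √(58.828102 + 7.882955) = 8.1677 km
3: √((0.2982·111.32)² + (-0.1641·88.85)²) = √(1101.949453 + 212.584711) = 36.2565 km
4: √((0.1081·111.32)² + (0.2017·88.85)²) = √(144.809743 + 321.163854) = 21.5864 km
5: √((-0.2371·111.32)² + (-0.3077·88.85)²) = √(696.641758 + 747.428849) = 38.0009 km
6: √((0.2083·111.32)² + (-0.0152·88.85)²) = √(537.681303 + 1.823904) = 23.2273 km
7: √((0.1553·111.32)² + (0.0376·88.85)²) = √(298.874806 + 11.160677) = 17.6078 km
8: √((-0.2664·111.32)² + (0.3307·88.85)²) = √(879.457458 + 863.342765) = 41.7469 km
9: √((0.0256·111.32)² + (0.2440·88.85)²) = √(8.121314 + 469.996384) = 21.8659 km
10: √((0.0192·111.32)² + (0.1513·88.85)²) = √(4.568239 + 180.714383) = 13.6119 km
11: √((0.1381·111.32)² + (-0.1139·88.85)²) = √(236.338107 + 102.414704) = 18.4052 km
12: √((0.0033·111.32)² + (-0.1144·88.85)²) = √(0.134950 + 103.315841) = 10.1711 km
13: √((-0.1424·111.32)² + (-0.1598·88.85)²) = √(251.284889 + 201.589735) = 21.2809 km
14: √((0.0846·111.32)² + (-0.2676·88.85)²) = √(88.692546 + 565.310540) = 25.5735 km
15: √((-0.2858·111.32)² + (0.1880·88.85)²) = √(1012.210514 + 279.016934) = 35.9337 km
Sorted: 2 (8.1677 km) < 12 (10.1711 km) < 10 (13.6119 km) < 7 (17.6078 km) < 11 (18.4052 km) < …

2, 12, 10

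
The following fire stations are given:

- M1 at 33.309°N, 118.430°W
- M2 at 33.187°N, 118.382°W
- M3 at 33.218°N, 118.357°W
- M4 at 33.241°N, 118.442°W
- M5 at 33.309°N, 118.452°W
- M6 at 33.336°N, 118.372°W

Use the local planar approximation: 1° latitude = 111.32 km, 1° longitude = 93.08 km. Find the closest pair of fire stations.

M1 and M5

Pairwise distances:
M1–M2: 14.297 km
M1–M3: 12.198 km
M1–M4: 7.652 km
M1–M5: 2.048 km
M1–M6: 6.179 km
M2–M3: 4.162 km
M2–M4: 8.205 km
M2–M5: 15.063 km
M2–M6: 16.613 km
M3–M4: 8.316 km
M3–M5: 13.447 km
M3–M6: 13.210 km
M4–M5: 7.627 km
M4–M6: 12.421 km
M5–M6: 8.030 km
Closest pair: M1–M5 at 2.048 km.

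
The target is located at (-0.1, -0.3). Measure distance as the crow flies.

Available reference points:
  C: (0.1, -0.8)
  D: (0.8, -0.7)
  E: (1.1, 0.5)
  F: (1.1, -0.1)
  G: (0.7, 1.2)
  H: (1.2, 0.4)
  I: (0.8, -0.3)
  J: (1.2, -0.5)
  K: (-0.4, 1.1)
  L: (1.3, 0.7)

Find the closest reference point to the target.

C

Distances from (-0.1, -0.3):
C: 0.54
D: 0.98
E: 1.44
F: 1.22
G: 1.70
H: 1.48
I: 0.90
J: 1.32
K: 1.43
L: 1.72
Minimum: C at 0.54.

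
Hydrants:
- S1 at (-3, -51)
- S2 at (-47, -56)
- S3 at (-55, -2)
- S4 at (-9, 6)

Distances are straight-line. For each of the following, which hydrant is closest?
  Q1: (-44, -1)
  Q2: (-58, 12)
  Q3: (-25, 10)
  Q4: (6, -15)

Q1 at (-44, -1):
  S1: √((41)² + (-50)²) = √(1681.000 + 2500.000) = 64.7
  S2: √((-3)² + (-55)²) = √(9.000 + 3025.000) = 55.1
  S3: √((-11)² + (-1)²) = √(121.000 + 1.000) = 11.0
  S4: √((35)² + (7)²) = √(1225.000 + 49.000) = 35.7
  → nearest: S3 (11.0)
Q2 at (-58, 12):
  S1: √((55)² + (-63)²) = √(3025.000 + 3969.000) = 83.6
  S2: √((11)² + (-68)²) = √(121.000 + 4624.000) = 68.9
  S3: √((3)² + (-14)²) = √(9.000 + 196.000) = 14.3
  S4: √((49)² + (-6)²) = √(2401.000 + 36.000) = 49.4
  → nearest: S3 (14.3)
Q3 at (-25, 10):
  S1: √((22)² + (-61)²) = √(484.000 + 3721.000) = 64.8
  S2: √((-22)² + (-66)²) = √(484.000 + 4356.000) = 69.6
  S3: √((-30)² + (-12)²) = √(900.000 + 144.000) = 32.3
  S4: √((16)² + (-4)²) = √(256.000 + 16.000) = 16.5
  → nearest: S4 (16.5)
Q4 at (6, -15):
  S1: √((-9)² + (-36)²) = √(81.000 + 1296.000) = 37.1
  S2: √((-53)² + (-41)²) = √(2809.000 + 1681.000) = 67.0
  S3: √((-61)² + (13)²) = √(3721.000 + 169.000) = 62.4
  S4: √((-15)² + (21)²) = √(225.000 + 441.000) = 25.8
  → nearest: S4 (25.8)

Q1→S3; Q2→S3; Q3→S4; Q4→S4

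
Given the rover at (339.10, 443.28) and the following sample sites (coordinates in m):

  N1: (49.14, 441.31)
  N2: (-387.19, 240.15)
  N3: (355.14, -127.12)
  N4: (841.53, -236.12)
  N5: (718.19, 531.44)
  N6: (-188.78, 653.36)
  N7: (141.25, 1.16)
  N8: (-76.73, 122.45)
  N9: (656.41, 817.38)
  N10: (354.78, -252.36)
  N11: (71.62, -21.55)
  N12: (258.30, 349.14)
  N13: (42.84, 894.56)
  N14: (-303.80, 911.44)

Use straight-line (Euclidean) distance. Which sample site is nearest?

N12

Distances from (339.10, 443.28):
N1: 289.97 m
N2: 754.16 m
N3: 570.63 m
N4: 845.00 m
N5: 389.21 m
N6: 568.15 m
N7: 484.37 m
N8: 525.21 m
N9: 490.55 m
N10: 695.82 m
N11: 536.30 m
N12: 124.06 m
N13: 539.84 m
N14: 795.30 m
Minimum: N12 at 124.06 m.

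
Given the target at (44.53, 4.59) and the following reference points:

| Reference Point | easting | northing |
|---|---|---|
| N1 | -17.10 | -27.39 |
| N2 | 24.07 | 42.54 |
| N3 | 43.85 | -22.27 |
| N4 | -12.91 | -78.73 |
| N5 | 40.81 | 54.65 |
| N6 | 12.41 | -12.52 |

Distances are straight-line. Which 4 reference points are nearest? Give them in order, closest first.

N3, N6, N2, N5

Distances from (44.53, 4.59):
N1: √((-61.63)² + (-31.98)²) = √(3798.2569 + 1022.7204) = 69.43
N2: √((-20.46)² + (37.95)²) = √(418.6116 + 1440.2025) = 43.11
N3: √((-0.68)² + (-26.86)²) = √(0.4624 + 721.4596) = 26.87
N4: √((-57.44)² + (-83.32)²) = √(3299.3536 + 6942.2224) = 101.20
N5: √((-3.72)² + (50.06)²) = √(13.8384 + 2506.0036) = 50.20
N6: √((-32.12)² + (-17.11)²) = √(1031.6944 + 292.7521) = 36.39
Sorted: N3 (26.87) < N6 (36.39) < N2 (43.11) < N5 (50.20) < N1 (69.43) < N4 (101.20)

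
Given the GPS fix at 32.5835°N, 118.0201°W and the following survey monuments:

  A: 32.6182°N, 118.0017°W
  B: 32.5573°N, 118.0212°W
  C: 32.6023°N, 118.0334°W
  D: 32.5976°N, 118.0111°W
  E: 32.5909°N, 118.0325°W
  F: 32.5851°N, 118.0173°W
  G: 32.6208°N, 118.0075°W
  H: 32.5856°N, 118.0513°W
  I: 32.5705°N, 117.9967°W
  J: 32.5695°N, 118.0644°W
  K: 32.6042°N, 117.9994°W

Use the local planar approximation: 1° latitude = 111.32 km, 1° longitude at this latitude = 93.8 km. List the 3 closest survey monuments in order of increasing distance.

Distances from 32.5835°N, 118.0201°W:
A: 4.2308 km
B: 2.9184 km
C: 2.4364 km
D: 1.7822 km
E: 1.4253 km
F: 0.3173 km
G: 4.3172 km
H: 2.9359 km
I: 2.6291 km
J: 4.4380 km
K: 3.0133 km
Sorted: F (0.3173 km) < E (1.4253 km) < D (1.7822 km) < C (2.4364 km) < I (2.6291 km) < …

F, E, D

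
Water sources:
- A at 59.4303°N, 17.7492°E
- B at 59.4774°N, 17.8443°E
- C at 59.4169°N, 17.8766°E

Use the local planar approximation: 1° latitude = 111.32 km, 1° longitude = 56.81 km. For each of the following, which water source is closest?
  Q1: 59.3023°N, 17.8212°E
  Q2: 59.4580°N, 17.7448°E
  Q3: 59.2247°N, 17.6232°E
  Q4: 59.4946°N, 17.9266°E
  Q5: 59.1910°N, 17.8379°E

Q1 at 59.3023°N, 17.8212°E:
  A: 14.8244 km
  B: 19.5363 km
  C: 13.1398 km
  → nearest: C (13.1398 km)
Q2 at 59.4580°N, 17.7448°E:
  A: 3.0937 km
  B: 6.0511 km
  C: 8.7748 km
  → nearest: A (3.0937 km)
Q3 at 59.2247°N, 17.6232°E:
  A: 23.9806 km
  B: 30.8075 km
  C: 25.7878 km
  → nearest: A (23.9806 km)
Q4 at 59.4946°N, 17.9266°E:
  A: 12.3614 km
  B: 5.0523 km
  C: 9.1040 km
  → nearest: B (5.0523 km)
Q5 at 59.1910°N, 17.8379°E:
  A: 27.1113 km
  B: 31.8841 km
  C: 25.2431 km
  → nearest: C (25.2431 km)

Q1→C; Q2→A; Q3→A; Q4→B; Q5→C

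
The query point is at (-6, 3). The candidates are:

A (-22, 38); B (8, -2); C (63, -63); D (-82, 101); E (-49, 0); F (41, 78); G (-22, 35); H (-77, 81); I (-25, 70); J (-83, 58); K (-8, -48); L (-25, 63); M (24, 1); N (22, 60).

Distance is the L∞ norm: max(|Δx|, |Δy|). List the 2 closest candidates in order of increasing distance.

B, M

Distances from (-6, 3):
A: 35
B: 14
C: 69
D: 98
E: 43
F: 75
G: 32
H: 78
I: 67
J: 77
K: 51
L: 60
M: 30
N: 57
Sorted: B (14) < M (30) < G (32) < A (35) < …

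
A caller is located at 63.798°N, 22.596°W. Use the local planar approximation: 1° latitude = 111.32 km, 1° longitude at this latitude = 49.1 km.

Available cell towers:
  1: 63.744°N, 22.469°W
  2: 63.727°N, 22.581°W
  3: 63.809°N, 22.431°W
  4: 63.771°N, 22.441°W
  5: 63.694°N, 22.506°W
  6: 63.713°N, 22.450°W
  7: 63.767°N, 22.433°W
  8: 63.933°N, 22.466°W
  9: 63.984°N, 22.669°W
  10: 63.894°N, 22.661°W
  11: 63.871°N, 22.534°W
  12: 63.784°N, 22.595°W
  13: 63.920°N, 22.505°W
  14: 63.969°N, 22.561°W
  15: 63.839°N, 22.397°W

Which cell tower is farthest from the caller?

Distances from 63.798°N, 22.596°W:
1: 8.661 km
2: 7.938 km
3: 8.194 km
4: 8.183 km
5: 12.392 km
6: 11.871 km
7: 8.716 km
8: 16.328 km
9: 21.013 km
10: 11.153 km
11: 8.678 km
12: 1.559 km
13: 14.297 km
14: 19.113 km
15: 10.784 km
Maximum: 9 at 21.013 km.

9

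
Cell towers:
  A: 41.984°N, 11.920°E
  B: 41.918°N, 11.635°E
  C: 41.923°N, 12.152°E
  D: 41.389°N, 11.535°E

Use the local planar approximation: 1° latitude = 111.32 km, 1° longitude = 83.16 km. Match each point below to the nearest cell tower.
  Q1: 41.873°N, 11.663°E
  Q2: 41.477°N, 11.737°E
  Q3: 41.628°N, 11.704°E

Q1→B; Q2→D; Q3→D

Q1 at 41.873°N, 11.663°E:
  A: √((0.111·111.32)² + (0.257·83.16)²) = √(152.68359 + 456.76751) = 24.687 km
  B: √((0.045·111.32)² + (-0.028·83.16)²) = √(25.09409 + 5.42182) = 5.524 km
  C: √((0.050·111.32)² + (0.489·83.16)²) = √(30.98036 + 1653.66174) = 41.044 km
  D: √((-0.484·111.32)² + (-0.128·83.16)²) = √(2902.93371 + 113.30495) = 54.920 km
  → nearest: B (5.524 km)
Q2 at 41.477°N, 11.737°E:
  A: √((0.507·111.32)² + (0.183·83.16)²) = √(3185.38781 + 231.59605) = 58.455 km
  B: √((0.441·111.32)² + (-0.102·83.16)²) = √(2410.03625 + 71.94975) = 49.820 km
  C: √((0.446·111.32)² + (0.415·83.16)²) = √(2464.99540 + 1191.03673) = 60.465 km
  D: √((-0.088·111.32)² + (-0.202·83.16)²) = √(95.96475 + 282.18355) = 19.446 km
  → nearest: D (19.446 km)
Q3 at 41.628°N, 11.704°E:
  A: √((0.356·111.32)² + (0.216·83.16)²) = √(1570.53056 + 322.65356) = 43.511 km
  B: √((0.290·111.32)² + (-0.069·83.16)²) = √(1042.17918 + 32.92510) = 32.789 km
  C: √((0.295·111.32)² + (0.448·83.16)²) = √(1078.42619 + 1387.98569) = 49.663 km
  D: √((-0.239·111.32)² + (-0.169·83.16)²) = √(707.85157 + 197.51604) = 30.089 km
  → nearest: D (30.089 km)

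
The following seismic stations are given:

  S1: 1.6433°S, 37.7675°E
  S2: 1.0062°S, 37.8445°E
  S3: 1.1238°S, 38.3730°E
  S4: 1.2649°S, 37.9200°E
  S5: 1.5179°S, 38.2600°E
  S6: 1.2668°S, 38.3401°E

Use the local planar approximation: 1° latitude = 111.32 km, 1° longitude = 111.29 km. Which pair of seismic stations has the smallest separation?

Pairwise distances:
S1–S2: √((0.6371·111.32)² + (0.0770·111.29)²) = √(5029.926112 + 73.433417) = 71.4378 km
S1–S3: √((0.5195·111.32)² + (0.6055·111.29)²) = √(3344.394489 + 4540.885799) = 88.7991 km
S1–S4: √((0.3784·111.32)² + (0.1525·111.29)²) = √(1774.388241 + 288.039449) = 45.4140 km
S1–S5: √((0.1254·111.32)² + (0.4925·111.29)²) = √(194.868422 + 3004.171727) = 56.5601 km
S1–S6: √((0.3765·111.32)² + (0.5726·111.29)²) = √(1756.614068 + 4060.831527) = 76.2722 km
S2–S3: √((-0.1176·111.32)² + (0.5285·111.29)²) = √(171.380355 + 3459.411845) = 60.2561 km
S2–S4: √((-0.2587·111.32)² + (0.0755·111.29)²) = √(829.352681 + 70.600242) = 29.9992 km
S2–S5: √((-0.5117·111.32)² + (0.4155·111.29)²) = √(3244.720026 + 2138.229619) = 73.3686 km
S2–S6: √((-0.2606·111.32)² + (0.4956·111.29)²) = √(841.579636 + 3042.109766) = 62.3193 km
S3–S4: √((-0.1411·111.32)² + (-0.4530·111.29)²) = √(246.717765 + 2541.608702) = 52.8046 km
S3–S5: √((-0.3941·111.32)² + (-0.1130·111.29)²) = √(1924.683242 + 158.149991) = 45.6381 km
S3–S6: √((-0.1430·111.32)² + (-0.0329·111.29)²) = √(253.406920 + 13.406150) = 16.3344 km
S4–S5: √((-0.2530·111.32)² + (0.3400·111.29)²) = √(793.208643 + 1431.759650) = 47.1696 km
S4–S6: √((-0.0019·111.32)² + (0.4201·111.29)²) = √(0.044736 + 2185.836370) = 46.7534 km
S5–S6: √((0.2511·111.32)² + (0.0801·111.29)²) = √(781.339573 + 79.465262) = 29.3395 km
Closest pair: S3–S6 at 16.3344 km.

S3 and S6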